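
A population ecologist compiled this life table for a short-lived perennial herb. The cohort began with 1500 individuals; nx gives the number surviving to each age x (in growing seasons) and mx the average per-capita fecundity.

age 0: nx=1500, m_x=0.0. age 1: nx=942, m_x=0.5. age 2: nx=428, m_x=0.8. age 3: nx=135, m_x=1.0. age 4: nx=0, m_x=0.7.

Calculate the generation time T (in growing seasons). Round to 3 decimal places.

1.646

lx = nx/n0 = nx/1500: 1, 0.628, 0.28533…, 0.09, 0
lx·mx: 0, 0.314, 0.228267…, 0.09, 0 → R0 = 0.632267…
x·lx·mx: 0, 0.314, 0.456533…, 0.27, 0 → Σ = 1.040533…
T = 1.040533… / 0.632267… = 1.645719… → 1.646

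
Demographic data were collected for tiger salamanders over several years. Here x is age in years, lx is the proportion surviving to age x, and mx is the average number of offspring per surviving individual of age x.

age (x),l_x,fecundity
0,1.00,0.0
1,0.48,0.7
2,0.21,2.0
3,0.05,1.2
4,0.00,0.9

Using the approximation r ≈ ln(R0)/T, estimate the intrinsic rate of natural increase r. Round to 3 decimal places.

-0.122

R0 = Σ lx·mx = 0 + 0.336 + 0.42 + 0.06 + 0 = 0.816
Σ x·lx·mx = 1.356; T = 1.356/0.816 = 1.66176…
r ≈ ln(R0)/T = ln(0.816)/1.66176… = -0.12236… → -0.122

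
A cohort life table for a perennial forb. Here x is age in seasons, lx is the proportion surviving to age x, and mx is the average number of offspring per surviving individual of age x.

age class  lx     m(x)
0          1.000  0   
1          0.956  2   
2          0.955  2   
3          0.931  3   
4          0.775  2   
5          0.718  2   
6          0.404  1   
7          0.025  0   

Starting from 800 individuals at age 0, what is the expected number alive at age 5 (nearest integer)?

574

Expected survivors = N0 · l_5 = 800 × 0.718 = 574.4 → 574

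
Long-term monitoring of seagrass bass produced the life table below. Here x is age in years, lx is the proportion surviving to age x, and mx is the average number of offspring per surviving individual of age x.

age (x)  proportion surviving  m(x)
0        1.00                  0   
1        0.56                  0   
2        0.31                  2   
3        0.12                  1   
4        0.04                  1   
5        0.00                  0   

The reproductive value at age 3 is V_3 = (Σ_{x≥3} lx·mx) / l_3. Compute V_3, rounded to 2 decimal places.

1.33

lx·mx for x ≥ 3: 0.12, 0.04, 0 → sum = 0.16
V_3 = 0.16 / l_3 = 0.16 / 0.12 = 1.333333… → 1.33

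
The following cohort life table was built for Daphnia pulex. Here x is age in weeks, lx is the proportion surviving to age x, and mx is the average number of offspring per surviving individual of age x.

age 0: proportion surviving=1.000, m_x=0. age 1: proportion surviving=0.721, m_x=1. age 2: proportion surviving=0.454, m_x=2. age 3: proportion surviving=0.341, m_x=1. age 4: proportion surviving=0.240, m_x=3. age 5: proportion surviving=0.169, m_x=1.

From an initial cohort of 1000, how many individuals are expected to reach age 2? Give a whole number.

Expected survivors = N0 · l_2 = 1000 × 0.454 = 454 → 454

454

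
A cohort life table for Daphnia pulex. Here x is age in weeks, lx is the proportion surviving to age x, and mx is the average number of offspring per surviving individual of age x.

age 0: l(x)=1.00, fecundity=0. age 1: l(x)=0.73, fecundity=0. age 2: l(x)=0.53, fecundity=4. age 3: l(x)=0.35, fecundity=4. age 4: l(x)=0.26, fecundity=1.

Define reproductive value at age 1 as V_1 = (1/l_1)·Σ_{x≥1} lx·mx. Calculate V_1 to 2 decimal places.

5.18

lx·mx for x ≥ 1: 0, 2.12, 1.4, 0.26 → sum = 3.78
V_1 = 3.78 / l_1 = 3.78 / 0.73 = 5.178082… → 5.18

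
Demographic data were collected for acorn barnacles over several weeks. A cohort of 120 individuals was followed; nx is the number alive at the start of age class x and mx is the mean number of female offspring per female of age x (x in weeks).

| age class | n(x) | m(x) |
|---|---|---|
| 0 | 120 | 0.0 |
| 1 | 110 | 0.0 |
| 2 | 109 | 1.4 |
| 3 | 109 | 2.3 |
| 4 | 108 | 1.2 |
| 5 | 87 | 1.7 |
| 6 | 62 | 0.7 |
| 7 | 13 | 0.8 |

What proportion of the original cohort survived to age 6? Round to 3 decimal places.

l_6 = n_6/n_0 = 62/120 = 0.516667… → 0.517

0.517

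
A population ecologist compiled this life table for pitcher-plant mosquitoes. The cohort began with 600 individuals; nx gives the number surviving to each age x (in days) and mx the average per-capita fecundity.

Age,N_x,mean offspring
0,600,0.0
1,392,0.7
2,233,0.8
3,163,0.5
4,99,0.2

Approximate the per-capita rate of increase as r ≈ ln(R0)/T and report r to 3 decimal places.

-0.038

lx = nx/n0 = nx/600: 1, 0.65333…, 0.38833…, 0.27167…, 0.165
R0 = Σ lx·mx = 0 + 0.45733… + 0.31067… + 0.13583… + 0.033 = 0.936833…
Σ x·lx·mx = 1.618167…; T = 1.618167…/0.936833… = 1.72727…
r ≈ ln(R0)/T = ln(0.936833…)/1.72727… = -0.03778… → -0.038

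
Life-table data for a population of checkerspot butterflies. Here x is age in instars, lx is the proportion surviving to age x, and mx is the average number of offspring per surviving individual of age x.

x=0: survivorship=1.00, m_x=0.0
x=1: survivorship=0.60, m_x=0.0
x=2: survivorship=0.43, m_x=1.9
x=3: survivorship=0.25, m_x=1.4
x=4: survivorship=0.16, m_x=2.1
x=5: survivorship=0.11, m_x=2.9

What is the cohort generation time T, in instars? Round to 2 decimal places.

lx·mx: 0, 0, 0.817, 0.35, 0.336, 0.319 → R0 = 1.822
x·lx·mx: 0, 0, 1.634, 1.05, 1.344, 1.595 → Σ = 5.623
T = 5.623 / 1.822 = 3.086169… → 3.09

3.09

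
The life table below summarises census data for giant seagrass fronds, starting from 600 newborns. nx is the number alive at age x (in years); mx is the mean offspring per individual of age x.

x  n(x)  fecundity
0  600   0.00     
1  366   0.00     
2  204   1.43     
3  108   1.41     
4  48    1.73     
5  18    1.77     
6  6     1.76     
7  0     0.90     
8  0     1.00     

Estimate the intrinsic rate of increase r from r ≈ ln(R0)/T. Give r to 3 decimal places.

-0.019

lx = nx/n0 = nx/600: 1, 0.61, 0.34, 0.18, 0.08, 0.03, 0.01, 0, 0
R0 = Σ lx·mx = 0 + 0 + 0.4862 + 0.2538 + 0.1384 + 0.0531 + 0.0176 + 0 + 0 = 0.9491
Σ x·lx·mx = 2.6585; T = 2.6585/0.9491 = 2.80107…
r ≈ ln(R0)/T = ln(0.9491)/2.80107… = -0.01865… → -0.019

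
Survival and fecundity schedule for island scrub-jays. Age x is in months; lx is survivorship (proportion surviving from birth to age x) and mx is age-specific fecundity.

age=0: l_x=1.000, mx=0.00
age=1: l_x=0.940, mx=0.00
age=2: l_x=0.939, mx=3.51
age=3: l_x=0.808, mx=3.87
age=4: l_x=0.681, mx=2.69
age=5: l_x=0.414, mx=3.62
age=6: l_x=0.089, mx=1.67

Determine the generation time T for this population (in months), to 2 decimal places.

lx·mx: 0, 0, 3.29589, 3.12696, 1.83189, 1.49868, 0.14863 → R0 = 9.90205
x·lx·mx: 0, 0, 6.59178, 9.38088, 7.32756, 7.4934, 0.89178 → Σ = 31.6854
T = 31.6854 / 9.90205 = 3.199883… → 3.20

3.20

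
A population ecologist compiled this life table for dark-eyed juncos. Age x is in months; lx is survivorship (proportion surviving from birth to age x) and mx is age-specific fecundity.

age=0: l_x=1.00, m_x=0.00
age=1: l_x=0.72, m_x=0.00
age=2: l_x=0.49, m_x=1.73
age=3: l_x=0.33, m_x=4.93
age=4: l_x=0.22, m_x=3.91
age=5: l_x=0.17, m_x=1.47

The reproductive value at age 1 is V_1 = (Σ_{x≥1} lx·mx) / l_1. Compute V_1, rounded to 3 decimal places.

lx·mx for x ≥ 1: 0, 0.8477, 1.6269, 0.8602, 0.2499 → sum = 3.5847
V_1 = 3.5847 / l_1 = 3.5847 / 0.72 = 4.97875 → 4.979

4.979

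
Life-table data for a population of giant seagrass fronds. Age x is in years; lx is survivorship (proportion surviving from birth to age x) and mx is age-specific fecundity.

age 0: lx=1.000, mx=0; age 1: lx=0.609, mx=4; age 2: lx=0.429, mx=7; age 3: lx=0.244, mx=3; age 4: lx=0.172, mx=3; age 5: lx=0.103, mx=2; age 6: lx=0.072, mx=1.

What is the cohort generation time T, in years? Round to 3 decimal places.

lx·mx: 0, 2.436, 3.003, 0.732, 0.516, 0.206, 0.072 → R0 = 6.965
x·lx·mx: 0, 2.436, 6.006, 2.196, 2.064, 1.03, 0.432 → Σ = 14.164
T = 14.164 / 6.965 = 2.033597… → 2.034

2.034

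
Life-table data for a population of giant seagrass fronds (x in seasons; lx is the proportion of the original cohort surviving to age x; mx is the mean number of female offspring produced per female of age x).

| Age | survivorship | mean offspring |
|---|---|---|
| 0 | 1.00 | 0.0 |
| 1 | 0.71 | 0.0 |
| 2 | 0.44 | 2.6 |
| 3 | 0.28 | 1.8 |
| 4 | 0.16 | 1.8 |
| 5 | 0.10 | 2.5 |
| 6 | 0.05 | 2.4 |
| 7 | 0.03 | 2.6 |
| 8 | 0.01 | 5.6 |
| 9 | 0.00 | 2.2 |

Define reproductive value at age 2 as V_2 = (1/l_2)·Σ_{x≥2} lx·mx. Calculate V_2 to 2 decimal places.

5.55

lx·mx for x ≥ 2: 1.144, 0.504, 0.288, 0.25, 0.12, 0.078, 0.056, 0 → sum = 2.44
V_2 = 2.44 / l_2 = 2.44 / 0.44 = 5.545455… → 5.55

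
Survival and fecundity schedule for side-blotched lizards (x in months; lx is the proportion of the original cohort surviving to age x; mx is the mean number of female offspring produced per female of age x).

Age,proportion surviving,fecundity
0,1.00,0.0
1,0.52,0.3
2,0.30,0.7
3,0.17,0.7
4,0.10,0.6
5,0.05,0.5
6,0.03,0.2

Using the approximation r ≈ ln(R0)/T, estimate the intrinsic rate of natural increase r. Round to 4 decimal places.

-0.2382

R0 = Σ lx·mx = 0 + 0.156 + 0.21 + 0.119 + 0.06 + 0.025 + 0.006 = 0.576
Σ x·lx·mx = 1.334; T = 1.334/0.576 = 2.31597…
r ≈ ln(R0)/T = ln(0.576)/2.31597… = -0.238193… → -0.2382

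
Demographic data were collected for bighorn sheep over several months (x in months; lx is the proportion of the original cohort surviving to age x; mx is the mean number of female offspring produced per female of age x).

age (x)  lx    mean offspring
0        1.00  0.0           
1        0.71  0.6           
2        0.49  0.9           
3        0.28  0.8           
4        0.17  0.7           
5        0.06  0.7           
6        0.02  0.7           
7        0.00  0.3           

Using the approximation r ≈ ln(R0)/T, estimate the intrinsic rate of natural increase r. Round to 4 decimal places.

R0 = Σ lx·mx = 0 + 0.426 + 0.441 + 0.224 + 0.119 + 0.042 + 0.014 + 0 = 1.266
Σ x·lx·mx = 2.75; T = 2.75/1.266 = 2.1722…
r ≈ ln(R0)/T = ln(1.266)/2.1722… = 0.108582… → 0.1086

0.1086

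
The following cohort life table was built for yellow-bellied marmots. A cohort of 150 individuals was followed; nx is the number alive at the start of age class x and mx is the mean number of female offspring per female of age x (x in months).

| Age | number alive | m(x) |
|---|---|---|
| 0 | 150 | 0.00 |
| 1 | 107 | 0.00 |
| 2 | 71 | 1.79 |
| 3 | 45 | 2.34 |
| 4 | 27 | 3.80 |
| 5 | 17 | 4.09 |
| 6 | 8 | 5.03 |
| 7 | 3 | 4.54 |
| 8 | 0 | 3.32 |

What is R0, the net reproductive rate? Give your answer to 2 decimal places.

3.06

lx = nx/n0 = nx/150: 1, 0.71333…, 0.47333…, 0.3, 0.18, 0.11333…, 0.05333…, 0.02, 0
lx·mx by age: 0, 0, 0.847267…, 0.702, 0.684, 0.463533…, 0.268267…, 0.0908, 0
R0 = Σ lx·mx = 3.055867… → 3.06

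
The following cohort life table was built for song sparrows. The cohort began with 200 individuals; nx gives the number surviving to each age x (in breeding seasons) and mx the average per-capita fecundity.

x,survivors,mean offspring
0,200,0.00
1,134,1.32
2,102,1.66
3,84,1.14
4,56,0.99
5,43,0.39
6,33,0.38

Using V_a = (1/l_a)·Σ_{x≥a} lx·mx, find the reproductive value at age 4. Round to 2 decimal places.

1.51

lx = nx/n0 = nx/200: 1, 0.67, 0.51, 0.42, 0.28, 0.215, 0.165
lx·mx for x ≥ 4: 0.2772, 0.08385, 0.0627 → sum = 0.42375
V_4 = 0.42375 / l_4 = 0.42375 / 0.28 = 1.513393… → 1.51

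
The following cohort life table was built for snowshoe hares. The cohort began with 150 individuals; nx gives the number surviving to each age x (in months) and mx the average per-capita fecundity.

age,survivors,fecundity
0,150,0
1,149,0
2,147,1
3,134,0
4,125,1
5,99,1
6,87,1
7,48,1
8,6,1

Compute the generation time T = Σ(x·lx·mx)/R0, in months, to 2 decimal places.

lx = nx/n0 = nx/150: 1, 0.99333…, 0.98, 0.89333…, 0.83333…, 0.66, 0.58, 0.32, 0.04
lx·mx: 0, 0, 0.98, 0, 0.833333…, 0.66, 0.58, 0.32, 0.04 → R0 = 3.413333…
x·lx·mx: 0, 0, 1.96, 0, 3.333333…, 3.3, 3.48, 2.24, 0.32 → Σ = 14.633333…
T = 14.633333… / 3.413333… = 4.287109… → 4.29

4.29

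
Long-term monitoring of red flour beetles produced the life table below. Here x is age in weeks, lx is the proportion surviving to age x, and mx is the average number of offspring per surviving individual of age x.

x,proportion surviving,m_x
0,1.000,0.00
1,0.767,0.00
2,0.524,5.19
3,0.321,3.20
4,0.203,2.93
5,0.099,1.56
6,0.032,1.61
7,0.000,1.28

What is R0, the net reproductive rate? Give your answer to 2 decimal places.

lx·mx by age: 0, 0, 2.71956, 1.0272, 0.59479, 0.15444, 0.05152, 0
R0 = Σ lx·mx = 4.54751 → 4.55

4.55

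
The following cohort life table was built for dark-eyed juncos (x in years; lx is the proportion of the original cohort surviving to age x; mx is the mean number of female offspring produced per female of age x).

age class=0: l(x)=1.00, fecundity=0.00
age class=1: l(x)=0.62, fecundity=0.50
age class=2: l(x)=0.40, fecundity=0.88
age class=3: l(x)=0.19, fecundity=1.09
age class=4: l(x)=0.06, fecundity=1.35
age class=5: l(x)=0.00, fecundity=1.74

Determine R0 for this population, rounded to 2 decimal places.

lx·mx by age: 0, 0.31, 0.352, 0.2071, 0.081, 0
R0 = Σ lx·mx = 0.9501 → 0.95

0.95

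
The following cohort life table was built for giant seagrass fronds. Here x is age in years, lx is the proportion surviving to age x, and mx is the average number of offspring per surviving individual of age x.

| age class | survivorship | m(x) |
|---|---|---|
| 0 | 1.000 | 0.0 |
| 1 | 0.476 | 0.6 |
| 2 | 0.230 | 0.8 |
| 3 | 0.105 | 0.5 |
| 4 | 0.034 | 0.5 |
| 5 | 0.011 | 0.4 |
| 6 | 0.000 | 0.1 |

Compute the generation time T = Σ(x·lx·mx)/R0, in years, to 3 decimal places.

lx·mx: 0, 0.2856, 0.184, 0.0525, 0.017, 0.0044, 0 → R0 = 0.5435
x·lx·mx: 0, 0.2856, 0.368, 0.1575, 0.068, 0.022, 0 → Σ = 0.9011
T = 0.9011 / 0.5435 = 1.657958… → 1.658

1.658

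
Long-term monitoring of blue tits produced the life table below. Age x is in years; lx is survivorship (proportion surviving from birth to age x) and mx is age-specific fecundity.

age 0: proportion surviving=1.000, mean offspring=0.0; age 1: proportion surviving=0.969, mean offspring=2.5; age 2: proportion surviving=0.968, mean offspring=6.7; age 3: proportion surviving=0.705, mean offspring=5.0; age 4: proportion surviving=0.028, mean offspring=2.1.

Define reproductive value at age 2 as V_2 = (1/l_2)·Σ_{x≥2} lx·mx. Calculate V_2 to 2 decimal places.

10.40

lx·mx for x ≥ 2: 6.4856, 3.525, 0.0588 → sum = 10.0694
V_2 = 10.0694 / l_2 = 10.0694 / 0.968 = 10.402273… → 10.40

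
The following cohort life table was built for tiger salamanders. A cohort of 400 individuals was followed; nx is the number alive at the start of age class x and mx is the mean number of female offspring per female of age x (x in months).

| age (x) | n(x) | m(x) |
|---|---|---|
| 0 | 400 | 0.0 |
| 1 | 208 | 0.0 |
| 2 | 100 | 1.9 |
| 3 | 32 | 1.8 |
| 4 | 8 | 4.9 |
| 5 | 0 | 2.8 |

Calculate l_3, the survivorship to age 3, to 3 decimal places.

0.080

l_3 = n_3/n_0 = 32/400 = 0.08 → 0.080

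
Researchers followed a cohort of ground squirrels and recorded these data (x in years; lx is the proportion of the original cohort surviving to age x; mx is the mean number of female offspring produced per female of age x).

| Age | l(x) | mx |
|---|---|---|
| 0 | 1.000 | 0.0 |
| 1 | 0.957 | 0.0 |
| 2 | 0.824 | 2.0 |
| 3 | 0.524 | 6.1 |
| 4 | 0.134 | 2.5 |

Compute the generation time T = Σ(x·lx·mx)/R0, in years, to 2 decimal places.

lx·mx: 0, 0, 1.648, 3.1964, 0.335 → R0 = 5.1794
x·lx·mx: 0, 0, 3.296, 9.5892, 1.34 → Σ = 14.2252
T = 14.2252 / 5.1794 = 2.746496… → 2.75

2.75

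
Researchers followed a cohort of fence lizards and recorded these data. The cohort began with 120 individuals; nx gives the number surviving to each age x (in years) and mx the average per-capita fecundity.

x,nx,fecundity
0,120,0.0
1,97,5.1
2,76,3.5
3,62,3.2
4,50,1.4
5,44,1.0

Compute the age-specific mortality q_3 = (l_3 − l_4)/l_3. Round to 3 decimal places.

0.194

lx = nx/n0 = nx/120: 1, 0.80833…, 0.63333…, 0.51667…, 0.41667…, 0.36667…
q_3 = (l_3 − l_4) / l_3 = (0.516667… − 0.416667…) / 0.516667…
     = 0.1… / 0.516667… = 0.193548… → 0.194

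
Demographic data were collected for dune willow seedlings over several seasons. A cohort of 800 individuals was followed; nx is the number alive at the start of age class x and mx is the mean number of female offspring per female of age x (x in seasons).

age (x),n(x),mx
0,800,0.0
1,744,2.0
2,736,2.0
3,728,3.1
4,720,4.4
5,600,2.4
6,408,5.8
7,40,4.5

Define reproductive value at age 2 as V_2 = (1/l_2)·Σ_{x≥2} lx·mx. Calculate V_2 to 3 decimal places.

lx = nx/n0 = nx/800: 1, 0.93, 0.92, 0.91, 0.9, 0.75, 0.51, 0.05
lx·mx for x ≥ 2: 1.84, 2.821, 3.96, 1.8, 2.958, 0.225 → sum = 13.604
V_2 = 13.604 / l_2 = 13.604 / 0.92 = 14.786957… → 14.787

14.787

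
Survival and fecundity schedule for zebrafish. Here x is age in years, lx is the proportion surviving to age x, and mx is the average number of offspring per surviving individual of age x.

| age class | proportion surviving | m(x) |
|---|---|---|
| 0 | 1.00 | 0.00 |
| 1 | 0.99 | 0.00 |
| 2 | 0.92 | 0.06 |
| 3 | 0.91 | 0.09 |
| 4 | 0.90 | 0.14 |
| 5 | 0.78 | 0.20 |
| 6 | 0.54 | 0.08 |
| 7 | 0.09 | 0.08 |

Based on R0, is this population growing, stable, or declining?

declining

R0 = Σ lx·mx = 0 + 0 + 0.0552 + 0.0819 + 0.126 + 0.156 + 0.0432 + 0.0072 = 0.4695
R0 < 1, so the population is declining.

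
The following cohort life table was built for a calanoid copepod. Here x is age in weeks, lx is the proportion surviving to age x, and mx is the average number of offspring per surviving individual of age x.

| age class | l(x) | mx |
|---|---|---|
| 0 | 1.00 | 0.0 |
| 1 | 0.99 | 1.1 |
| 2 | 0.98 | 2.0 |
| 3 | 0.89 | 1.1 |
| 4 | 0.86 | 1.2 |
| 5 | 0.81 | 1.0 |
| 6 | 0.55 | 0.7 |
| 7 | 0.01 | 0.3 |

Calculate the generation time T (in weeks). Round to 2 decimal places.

2.95

lx·mx: 0, 1.089, 1.96, 0.979, 1.032, 0.81, 0.385, 0.003 → R0 = 6.258
x·lx·mx: 0, 1.089, 3.92, 2.937, 4.128, 4.05, 2.31, 0.021 → Σ = 18.455
T = 18.455 / 6.258 = 2.949025… → 2.95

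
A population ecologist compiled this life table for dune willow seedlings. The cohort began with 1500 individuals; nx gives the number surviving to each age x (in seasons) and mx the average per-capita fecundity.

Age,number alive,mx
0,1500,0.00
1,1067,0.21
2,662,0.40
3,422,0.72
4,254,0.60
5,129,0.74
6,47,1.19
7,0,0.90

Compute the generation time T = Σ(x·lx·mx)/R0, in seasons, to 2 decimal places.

lx = nx/n0 = nx/1500: 1, 0.71133…, 0.44133…, 0.28133…, 0.16933…, 0.086, 0.03133…, 0
lx·mx: 0, 0.14938…, 0.176533…, 0.20256…, 0.1016…, 0.06364, 0.037287…, 0 → R0 = 0.731…
x·lx·mx: 0, 0.14938…, 0.353067…, 0.60768…, 0.4064…, 0.3182, 0.22372…, 0 → Σ = 2.058447…
T = 2.058447… / 0.731… = 2.815933… → 2.82

2.82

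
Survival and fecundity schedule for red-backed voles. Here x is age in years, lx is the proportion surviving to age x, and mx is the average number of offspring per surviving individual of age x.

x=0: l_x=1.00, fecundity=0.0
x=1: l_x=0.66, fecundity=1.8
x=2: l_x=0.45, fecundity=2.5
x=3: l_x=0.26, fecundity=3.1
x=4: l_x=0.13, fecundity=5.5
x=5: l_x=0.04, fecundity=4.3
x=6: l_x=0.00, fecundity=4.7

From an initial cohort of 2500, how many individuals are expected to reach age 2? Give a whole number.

Expected survivors = N0 · l_2 = 2500 × 0.45 = 1125 → 1125

1125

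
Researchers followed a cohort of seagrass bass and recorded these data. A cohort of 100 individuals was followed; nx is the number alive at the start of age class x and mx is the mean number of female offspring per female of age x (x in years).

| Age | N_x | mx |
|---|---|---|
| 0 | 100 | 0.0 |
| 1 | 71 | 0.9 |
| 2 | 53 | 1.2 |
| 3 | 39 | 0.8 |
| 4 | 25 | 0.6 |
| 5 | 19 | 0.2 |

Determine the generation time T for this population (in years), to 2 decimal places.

lx = nx/n0 = nx/100: 1, 0.71, 0.53, 0.39, 0.25, 0.19
lx·mx: 0, 0.639, 0.636, 0.312, 0.15, 0.038 → R0 = 1.775
x·lx·mx: 0, 0.639, 1.272, 0.936, 0.6, 0.19 → Σ = 3.637
T = 3.637 / 1.775 = 2.049014… → 2.05

2.05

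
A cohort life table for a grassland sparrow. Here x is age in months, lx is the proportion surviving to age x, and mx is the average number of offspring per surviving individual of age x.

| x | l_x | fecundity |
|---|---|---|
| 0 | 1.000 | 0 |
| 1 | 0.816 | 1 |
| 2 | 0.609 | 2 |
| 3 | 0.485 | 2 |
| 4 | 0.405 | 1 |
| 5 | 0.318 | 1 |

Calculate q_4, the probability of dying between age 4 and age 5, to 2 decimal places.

q_4 = (l_4 − l_5) / l_4 = (0.405 − 0.318) / 0.405
     = 0.087 / 0.405 = 0.214815… → 0.21

0.21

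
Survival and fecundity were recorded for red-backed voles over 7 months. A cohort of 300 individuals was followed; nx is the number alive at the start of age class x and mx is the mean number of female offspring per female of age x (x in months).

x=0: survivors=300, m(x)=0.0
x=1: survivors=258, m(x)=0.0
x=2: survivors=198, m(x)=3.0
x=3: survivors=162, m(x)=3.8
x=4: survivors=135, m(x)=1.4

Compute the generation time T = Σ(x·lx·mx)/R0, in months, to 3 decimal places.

lx = nx/n0 = nx/300: 1, 0.86, 0.66, 0.54, 0.45
lx·mx: 0, 0, 1.98, 2.052, 0.63 → R0 = 4.662
x·lx·mx: 0, 0, 3.96, 6.156, 2.52 → Σ = 12.636
T = 12.636 / 4.662 = 2.710425… → 2.710

2.710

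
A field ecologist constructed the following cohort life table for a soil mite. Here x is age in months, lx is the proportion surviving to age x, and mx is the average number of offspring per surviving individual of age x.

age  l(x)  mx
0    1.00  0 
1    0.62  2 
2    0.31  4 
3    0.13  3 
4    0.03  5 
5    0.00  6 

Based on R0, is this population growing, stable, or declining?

R0 = Σ lx·mx = 0 + 1.24 + 1.24 + 0.39 + 0.15 + 0 = 3.02
R0 > 1, so the population is growing.

growing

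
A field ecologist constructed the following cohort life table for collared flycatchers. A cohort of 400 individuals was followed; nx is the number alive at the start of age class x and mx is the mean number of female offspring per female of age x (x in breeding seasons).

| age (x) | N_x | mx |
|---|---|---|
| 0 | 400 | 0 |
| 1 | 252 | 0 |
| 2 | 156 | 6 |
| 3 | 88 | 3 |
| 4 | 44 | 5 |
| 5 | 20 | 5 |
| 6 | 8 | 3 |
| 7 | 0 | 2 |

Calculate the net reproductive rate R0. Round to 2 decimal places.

lx = nx/n0 = nx/400: 1, 0.63, 0.39, 0.22, 0.11, 0.05, 0.02, 0
lx·mx by age: 0, 0, 2.34, 0.66, 0.55, 0.25, 0.06, 0
R0 = Σ lx·mx = 3.86 → 3.86

3.86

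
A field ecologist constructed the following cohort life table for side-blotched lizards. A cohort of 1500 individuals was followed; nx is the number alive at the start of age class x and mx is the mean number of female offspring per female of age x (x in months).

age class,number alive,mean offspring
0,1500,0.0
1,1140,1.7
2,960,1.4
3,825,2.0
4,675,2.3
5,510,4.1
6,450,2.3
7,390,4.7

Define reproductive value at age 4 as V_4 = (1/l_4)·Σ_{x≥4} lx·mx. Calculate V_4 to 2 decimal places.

lx = nx/n0 = nx/1500: 1, 0.76, 0.64, 0.55, 0.45, 0.34, 0.3, 0.26
lx·mx for x ≥ 4: 1.035, 1.394, 0.69, 1.222 → sum = 4.341
V_4 = 4.341 / l_4 = 4.341 / 0.45 = 9.646667… → 9.65

9.65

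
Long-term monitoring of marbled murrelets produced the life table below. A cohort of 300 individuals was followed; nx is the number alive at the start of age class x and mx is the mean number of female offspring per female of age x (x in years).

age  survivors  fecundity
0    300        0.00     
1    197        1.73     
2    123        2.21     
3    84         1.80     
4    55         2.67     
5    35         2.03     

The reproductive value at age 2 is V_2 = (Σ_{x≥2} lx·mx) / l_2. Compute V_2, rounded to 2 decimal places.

lx = nx/n0 = nx/300: 1, 0.65667…, 0.41, 0.28, 0.18333…, 0.11667…
lx·mx for x ≥ 2: 0.9061, 0.504, 0.4895…, 0.236833… → sum = 2.136433…
V_2 = 2.136433… / l_2 = 2.136433… / 0.41 = 5.210813… → 5.21

5.21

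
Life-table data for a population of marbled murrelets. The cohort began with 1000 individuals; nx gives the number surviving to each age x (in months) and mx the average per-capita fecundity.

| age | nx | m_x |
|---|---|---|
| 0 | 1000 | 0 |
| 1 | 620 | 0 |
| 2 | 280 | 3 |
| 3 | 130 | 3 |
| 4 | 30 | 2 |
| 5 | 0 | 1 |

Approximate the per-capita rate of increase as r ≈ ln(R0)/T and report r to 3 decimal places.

0.106

lx = nx/n0 = nx/1000: 1, 0.62, 0.28, 0.13, 0.03, 0
R0 = Σ lx·mx = 0 + 0 + 0.84 + 0.39 + 0.06 + 0 = 1.29
Σ x·lx·mx = 3.09; T = 3.09/1.29 = 2.39535…
r ≈ ln(R0)/T = ln(1.29)/2.39535… = 0.10631… → 0.106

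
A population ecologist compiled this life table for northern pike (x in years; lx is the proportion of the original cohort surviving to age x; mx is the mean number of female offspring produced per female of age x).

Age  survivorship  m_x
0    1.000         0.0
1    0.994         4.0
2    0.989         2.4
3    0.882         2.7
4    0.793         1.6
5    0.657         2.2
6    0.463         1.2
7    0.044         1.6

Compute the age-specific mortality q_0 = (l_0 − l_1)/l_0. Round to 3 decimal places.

0.006

q_0 = (l_0 − l_1) / l_0 = (1 − 0.994) / 1
     = 0.006 / 1 = 0.006 → 0.006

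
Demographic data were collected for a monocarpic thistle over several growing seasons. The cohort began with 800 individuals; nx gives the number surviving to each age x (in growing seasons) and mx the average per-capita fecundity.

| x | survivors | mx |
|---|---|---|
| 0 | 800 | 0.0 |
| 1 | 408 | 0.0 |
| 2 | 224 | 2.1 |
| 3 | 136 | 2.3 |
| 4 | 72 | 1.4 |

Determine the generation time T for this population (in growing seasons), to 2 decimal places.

2.58

lx = nx/n0 = nx/800: 1, 0.51, 0.28, 0.17, 0.09
lx·mx: 0, 0, 0.588, 0.391, 0.126 → R0 = 1.105
x·lx·mx: 0, 0, 1.176, 1.173, 0.504 → Σ = 2.853
T = 2.853 / 1.105 = 2.5819… → 2.58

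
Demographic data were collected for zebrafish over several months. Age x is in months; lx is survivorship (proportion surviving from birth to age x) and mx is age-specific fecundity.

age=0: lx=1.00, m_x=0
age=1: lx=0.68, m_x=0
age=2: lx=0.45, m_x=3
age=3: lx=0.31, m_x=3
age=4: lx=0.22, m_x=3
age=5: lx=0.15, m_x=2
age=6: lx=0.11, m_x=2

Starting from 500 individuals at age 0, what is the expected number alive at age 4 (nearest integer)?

Expected survivors = N0 · l_4 = 500 × 0.22 = 110 → 110

110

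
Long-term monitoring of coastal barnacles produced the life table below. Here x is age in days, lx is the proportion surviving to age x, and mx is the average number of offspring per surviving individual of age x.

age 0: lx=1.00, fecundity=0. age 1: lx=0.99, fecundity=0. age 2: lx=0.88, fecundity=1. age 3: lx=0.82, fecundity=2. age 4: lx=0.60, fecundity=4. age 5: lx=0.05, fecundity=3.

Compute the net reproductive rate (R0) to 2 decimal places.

5.07

lx·mx by age: 0, 0, 0.88, 1.64, 2.4, 0.15
R0 = Σ lx·mx = 5.07 → 5.07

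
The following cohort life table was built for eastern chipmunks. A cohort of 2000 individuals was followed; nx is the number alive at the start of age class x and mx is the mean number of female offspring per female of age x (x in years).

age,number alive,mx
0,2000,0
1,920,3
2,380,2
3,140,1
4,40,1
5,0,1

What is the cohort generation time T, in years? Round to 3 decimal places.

1.314

lx = nx/n0 = nx/2000: 1, 0.46, 0.19, 0.07, 0.02, 0
lx·mx: 0, 1.38, 0.38, 0.07, 0.02, 0 → R0 = 1.85
x·lx·mx: 0, 1.38, 0.76, 0.21, 0.08, 0 → Σ = 2.43
T = 2.43 / 1.85 = 1.313514… → 1.314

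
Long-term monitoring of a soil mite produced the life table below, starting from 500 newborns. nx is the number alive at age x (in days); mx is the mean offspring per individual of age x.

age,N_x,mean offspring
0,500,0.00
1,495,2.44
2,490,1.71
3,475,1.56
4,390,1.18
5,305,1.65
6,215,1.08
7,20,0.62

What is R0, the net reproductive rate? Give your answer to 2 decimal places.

7.99

lx = nx/n0 = nx/500: 1, 0.99, 0.98, 0.95, 0.78, 0.61, 0.43, 0.04
lx·mx by age: 0, 2.4156, 1.6758, 1.482, 0.9204, 1.0065, 0.4644, 0.0248
R0 = Σ lx·mx = 7.9895 → 7.99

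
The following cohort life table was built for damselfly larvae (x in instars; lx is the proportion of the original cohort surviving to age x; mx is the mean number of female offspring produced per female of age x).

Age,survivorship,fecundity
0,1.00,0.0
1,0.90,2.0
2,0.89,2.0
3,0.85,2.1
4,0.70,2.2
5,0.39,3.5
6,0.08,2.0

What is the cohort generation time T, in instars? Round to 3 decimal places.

2.925

lx·mx: 0, 1.8, 1.78, 1.785, 1.54, 1.365, 0.16 → R0 = 8.43
x·lx·mx: 0, 1.8, 3.56, 5.355, 6.16, 6.825, 0.96 → Σ = 24.66
T = 24.66 / 8.43 = 2.925267… → 2.925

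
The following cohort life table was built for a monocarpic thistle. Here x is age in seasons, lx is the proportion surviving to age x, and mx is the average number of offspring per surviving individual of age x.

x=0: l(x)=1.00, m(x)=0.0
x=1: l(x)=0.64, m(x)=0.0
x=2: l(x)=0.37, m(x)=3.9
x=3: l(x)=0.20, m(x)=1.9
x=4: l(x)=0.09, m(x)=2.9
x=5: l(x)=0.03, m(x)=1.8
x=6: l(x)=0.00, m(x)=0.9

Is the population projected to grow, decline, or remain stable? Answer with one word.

R0 = Σ lx·mx = 0 + 0 + 1.443 + 0.38 + 0.261 + 0.054 + 0 = 2.138
R0 > 1, so the population is growing.

growing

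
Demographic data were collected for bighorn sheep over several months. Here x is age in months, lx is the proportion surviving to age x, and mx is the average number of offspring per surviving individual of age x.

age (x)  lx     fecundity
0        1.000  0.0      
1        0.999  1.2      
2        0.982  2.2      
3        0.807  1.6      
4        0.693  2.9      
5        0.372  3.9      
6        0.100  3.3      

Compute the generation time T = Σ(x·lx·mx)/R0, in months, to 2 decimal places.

lx·mx: 0, 1.1988, 2.1604, 1.2912, 2.0097, 1.4508, 0.33 → R0 = 8.4409
x·lx·mx: 0, 1.1988, 4.3208, 3.8736, 8.0388, 7.254, 1.98 → Σ = 26.666
T = 26.666 / 8.4409 = 3.159142… → 3.16

3.16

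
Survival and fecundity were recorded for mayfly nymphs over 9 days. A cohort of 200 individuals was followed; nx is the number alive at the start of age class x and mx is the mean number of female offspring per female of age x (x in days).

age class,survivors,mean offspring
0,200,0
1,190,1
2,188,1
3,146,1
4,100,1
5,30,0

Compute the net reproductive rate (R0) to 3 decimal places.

lx = nx/n0 = nx/200: 1, 0.95, 0.94, 0.73, 0.5, 0.15
lx·mx by age: 0, 0.95, 0.94, 0.73, 0.5, 0
R0 = Σ lx·mx = 3.12 → 3.120

3.120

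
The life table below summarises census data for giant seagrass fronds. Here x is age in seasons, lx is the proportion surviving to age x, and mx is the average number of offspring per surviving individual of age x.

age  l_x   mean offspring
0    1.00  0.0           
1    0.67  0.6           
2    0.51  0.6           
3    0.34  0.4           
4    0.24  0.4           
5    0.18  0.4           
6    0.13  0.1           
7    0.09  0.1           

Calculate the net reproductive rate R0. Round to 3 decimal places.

1.034

lx·mx by age: 0, 0.402, 0.306, 0.136, 0.096, 0.072, 0.013, 0.009
R0 = Σ lx·mx = 1.034 → 1.034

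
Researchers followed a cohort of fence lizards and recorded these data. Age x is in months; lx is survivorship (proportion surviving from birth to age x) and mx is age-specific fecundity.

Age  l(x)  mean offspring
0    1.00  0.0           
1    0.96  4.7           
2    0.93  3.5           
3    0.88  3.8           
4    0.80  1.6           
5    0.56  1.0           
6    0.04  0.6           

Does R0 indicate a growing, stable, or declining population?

R0 = Σ lx·mx = 0 + 4.512 + 3.255 + 3.344 + 1.28 + 0.56 + 0.024 = 12.975
R0 > 1, so the population is growing.

growing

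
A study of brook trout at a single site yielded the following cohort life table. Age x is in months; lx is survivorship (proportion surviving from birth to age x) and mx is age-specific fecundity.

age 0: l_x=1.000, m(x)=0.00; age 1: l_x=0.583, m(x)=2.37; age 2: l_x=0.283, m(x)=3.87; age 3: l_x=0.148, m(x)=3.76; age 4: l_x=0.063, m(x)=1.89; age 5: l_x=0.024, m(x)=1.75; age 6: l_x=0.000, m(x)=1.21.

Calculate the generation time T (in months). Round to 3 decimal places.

1.856

lx·mx: 0, 1.38171, 1.09521, 0.55648, 0.11907, 0.042, 0 → R0 = 3.19447
x·lx·mx: 0, 1.38171, 2.19042, 1.66944, 0.47628, 0.21, 0 → Σ = 5.92785
T = 5.92785 / 3.19447 = 1.85566… → 1.856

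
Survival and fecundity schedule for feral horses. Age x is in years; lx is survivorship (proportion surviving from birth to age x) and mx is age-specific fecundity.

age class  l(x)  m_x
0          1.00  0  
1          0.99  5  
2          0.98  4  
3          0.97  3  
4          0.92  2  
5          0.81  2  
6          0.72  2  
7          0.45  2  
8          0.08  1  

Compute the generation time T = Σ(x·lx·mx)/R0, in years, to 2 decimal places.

lx·mx: 0, 4.95, 3.92, 2.91, 1.84, 1.62, 1.44, 0.9, 0.08 → R0 = 17.66
x·lx·mx: 0, 4.95, 7.84, 8.73, 7.36, 8.1, 8.64, 6.3, 0.64 → Σ = 52.56
T = 52.56 / 17.66 = 2.976217… → 2.98

2.98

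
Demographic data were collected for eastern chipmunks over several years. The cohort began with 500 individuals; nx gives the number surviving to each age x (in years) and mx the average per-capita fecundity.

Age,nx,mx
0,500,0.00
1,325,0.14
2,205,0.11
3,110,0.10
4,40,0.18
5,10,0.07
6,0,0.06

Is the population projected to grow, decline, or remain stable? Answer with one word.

lx = nx/n0 = nx/500: 1, 0.65, 0.41, 0.22, 0.08, 0.02, 0
R0 = Σ lx·mx = 0 + 0.091 + 0.0451 + 0.022 + 0.0144 + 0.0014 + 0 = 0.1739
R0 < 1, so the population is declining.

declining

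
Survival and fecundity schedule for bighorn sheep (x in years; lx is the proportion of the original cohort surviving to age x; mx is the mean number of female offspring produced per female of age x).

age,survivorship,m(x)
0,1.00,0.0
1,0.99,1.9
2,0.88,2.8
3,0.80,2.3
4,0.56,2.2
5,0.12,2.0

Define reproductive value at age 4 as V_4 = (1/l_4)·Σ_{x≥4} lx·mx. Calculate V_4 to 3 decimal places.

2.629

lx·mx for x ≥ 4: 1.232, 0.24 → sum = 1.472
V_4 = 1.472 / l_4 = 1.472 / 0.56 = 2.628571… → 2.629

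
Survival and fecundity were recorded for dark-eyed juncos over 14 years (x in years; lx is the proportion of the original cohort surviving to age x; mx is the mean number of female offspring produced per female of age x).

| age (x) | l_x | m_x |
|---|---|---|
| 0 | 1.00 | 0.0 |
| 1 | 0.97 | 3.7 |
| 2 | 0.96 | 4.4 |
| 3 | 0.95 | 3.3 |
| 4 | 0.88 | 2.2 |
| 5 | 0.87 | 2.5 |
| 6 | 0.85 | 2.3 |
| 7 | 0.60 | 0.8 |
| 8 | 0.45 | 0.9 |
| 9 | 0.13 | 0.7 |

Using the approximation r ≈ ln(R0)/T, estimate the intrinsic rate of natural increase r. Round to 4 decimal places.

0.8780

R0 = Σ lx·mx = 0 + 3.589 + 4.224 + 3.135 + 1.936 + 2.175 + 1.955 + 0.48 + 0.405 + 0.091 = 17.99
Σ x·lx·mx = 59.21; T = 59.21/17.99 = 3.29127…
r ≈ ln(R0)/T = ln(17.99)/3.29127… = 0.878024… → 0.8780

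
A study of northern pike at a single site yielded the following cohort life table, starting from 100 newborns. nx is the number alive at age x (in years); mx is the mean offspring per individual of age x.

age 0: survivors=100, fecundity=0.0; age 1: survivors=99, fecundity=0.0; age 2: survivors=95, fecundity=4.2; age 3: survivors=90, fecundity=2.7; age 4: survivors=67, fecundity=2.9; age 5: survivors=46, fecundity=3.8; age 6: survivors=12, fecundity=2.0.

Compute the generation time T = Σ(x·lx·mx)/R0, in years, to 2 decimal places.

lx = nx/n0 = nx/100: 1, 0.99, 0.95, 0.9, 0.67, 0.46, 0.12
lx·mx: 0, 0, 3.99, 2.43, 1.943, 1.748, 0.24 → R0 = 10.351
x·lx·mx: 0, 0, 7.98, 7.29, 7.772, 8.74, 1.44 → Σ = 33.222
T = 33.222 / 10.351 = 3.209545… → 3.21

3.21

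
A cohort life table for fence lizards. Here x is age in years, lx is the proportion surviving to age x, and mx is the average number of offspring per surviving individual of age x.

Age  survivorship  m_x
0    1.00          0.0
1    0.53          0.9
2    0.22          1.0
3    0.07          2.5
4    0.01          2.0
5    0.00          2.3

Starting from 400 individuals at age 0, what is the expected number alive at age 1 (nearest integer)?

212

Expected survivors = N0 · l_1 = 400 × 0.53 = 212 → 212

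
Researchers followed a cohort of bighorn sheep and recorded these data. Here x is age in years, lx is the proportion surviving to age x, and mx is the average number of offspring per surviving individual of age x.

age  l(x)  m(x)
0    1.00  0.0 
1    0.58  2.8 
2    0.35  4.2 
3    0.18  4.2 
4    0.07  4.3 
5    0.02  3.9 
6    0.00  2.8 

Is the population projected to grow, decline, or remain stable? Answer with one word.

growing

R0 = Σ lx·mx = 0 + 1.624 + 1.47 + 0.756 + 0.301 + 0.078 + 0 = 4.229
R0 > 1, so the population is growing.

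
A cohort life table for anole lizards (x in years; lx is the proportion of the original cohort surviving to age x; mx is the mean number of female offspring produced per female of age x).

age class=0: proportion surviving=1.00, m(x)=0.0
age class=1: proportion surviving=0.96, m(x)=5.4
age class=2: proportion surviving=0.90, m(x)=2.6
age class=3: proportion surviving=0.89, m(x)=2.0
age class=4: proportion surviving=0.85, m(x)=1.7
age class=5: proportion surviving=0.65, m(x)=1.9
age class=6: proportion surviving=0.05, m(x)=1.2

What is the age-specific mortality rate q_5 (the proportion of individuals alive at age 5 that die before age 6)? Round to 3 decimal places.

q_5 = (l_5 − l_6) / l_5 = (0.65 − 0.05) / 0.65
     = 0.6 / 0.65 = 0.923077… → 0.923

0.923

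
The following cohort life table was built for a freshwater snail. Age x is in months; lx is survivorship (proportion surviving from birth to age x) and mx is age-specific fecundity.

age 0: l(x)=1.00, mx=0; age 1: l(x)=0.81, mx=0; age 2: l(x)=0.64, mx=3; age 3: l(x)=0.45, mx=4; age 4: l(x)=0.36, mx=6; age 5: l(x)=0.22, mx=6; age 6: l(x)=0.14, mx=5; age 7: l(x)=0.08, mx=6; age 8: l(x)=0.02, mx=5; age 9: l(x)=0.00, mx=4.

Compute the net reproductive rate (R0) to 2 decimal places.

8.48

lx·mx by age: 0, 0, 1.92, 1.8, 2.16, 1.32, 0.7, 0.48, 0.1, 0
R0 = Σ lx·mx = 8.48 → 8.48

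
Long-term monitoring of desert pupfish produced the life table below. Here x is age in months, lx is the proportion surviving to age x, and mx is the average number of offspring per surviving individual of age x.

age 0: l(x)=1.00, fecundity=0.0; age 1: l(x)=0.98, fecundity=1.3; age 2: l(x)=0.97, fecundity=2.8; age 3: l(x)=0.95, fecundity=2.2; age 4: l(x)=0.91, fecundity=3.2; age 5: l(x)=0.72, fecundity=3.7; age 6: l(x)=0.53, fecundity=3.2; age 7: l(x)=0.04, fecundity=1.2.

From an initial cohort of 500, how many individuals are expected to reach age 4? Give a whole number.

455

Expected survivors = N0 · l_4 = 500 × 0.91 = 455 → 455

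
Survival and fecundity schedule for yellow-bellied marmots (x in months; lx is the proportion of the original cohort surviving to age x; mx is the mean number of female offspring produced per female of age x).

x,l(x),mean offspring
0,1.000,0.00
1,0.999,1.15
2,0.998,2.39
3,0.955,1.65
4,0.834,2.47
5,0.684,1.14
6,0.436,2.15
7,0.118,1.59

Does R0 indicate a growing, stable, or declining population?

R0 = Σ lx·mx = 0 + 1.14885 + 2.38522 + 1.57575 + 2.05998 + 0.77976 + 0.9374 + 0.18762 = 9.07458
R0 > 1, so the population is growing.

growing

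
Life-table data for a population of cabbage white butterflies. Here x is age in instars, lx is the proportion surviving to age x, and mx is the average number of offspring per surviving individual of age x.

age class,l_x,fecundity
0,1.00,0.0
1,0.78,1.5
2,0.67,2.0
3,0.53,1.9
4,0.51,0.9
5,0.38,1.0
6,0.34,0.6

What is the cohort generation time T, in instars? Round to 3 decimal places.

lx·mx: 0, 1.17, 1.34, 1.007, 0.459, 0.38, 0.204 → R0 = 4.56
x·lx·mx: 0, 1.17, 2.68, 3.021, 1.836, 1.9, 1.224 → Σ = 11.831
T = 11.831 / 4.56 = 2.594518… → 2.595

2.595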